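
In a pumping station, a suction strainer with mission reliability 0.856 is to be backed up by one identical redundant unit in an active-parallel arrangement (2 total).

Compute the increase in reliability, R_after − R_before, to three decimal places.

0.123

R_before = 0.856
R_after = 1 − (1 − 0.856)^2 = 0.979
ΔR = 0.979 − 0.856 = 0.123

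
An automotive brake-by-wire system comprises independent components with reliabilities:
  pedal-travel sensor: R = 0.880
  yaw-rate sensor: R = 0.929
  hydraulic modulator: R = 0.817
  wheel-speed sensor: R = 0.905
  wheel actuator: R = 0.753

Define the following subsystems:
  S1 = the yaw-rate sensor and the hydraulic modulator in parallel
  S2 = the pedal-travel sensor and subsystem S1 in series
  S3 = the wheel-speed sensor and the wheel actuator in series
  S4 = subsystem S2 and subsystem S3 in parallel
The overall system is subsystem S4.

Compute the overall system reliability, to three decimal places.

0.958

Parallel (yaw-rate sensor and hydraulic modulator): 1 − (1 − 0.92900)(1 − 0.81700) = 0.98701
Series (pedal-travel sensor and [0.98701]): 0.88000 × 0.98701 = 0.86857
Series (wheel-speed sensor and wheel actuator): 0.90500 × 0.75300 = 0.68147
Parallel ([0.86857] and [0.68147]): 1 − (1 − 0.86857)(1 − 0.68147) = 0.958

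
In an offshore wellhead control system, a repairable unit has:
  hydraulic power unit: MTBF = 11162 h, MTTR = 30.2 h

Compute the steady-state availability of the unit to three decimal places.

0.997

A(hydraulic power unit) = MTBF/(MTBF+MTTR) = 11162/(11162+30.2) = 0.997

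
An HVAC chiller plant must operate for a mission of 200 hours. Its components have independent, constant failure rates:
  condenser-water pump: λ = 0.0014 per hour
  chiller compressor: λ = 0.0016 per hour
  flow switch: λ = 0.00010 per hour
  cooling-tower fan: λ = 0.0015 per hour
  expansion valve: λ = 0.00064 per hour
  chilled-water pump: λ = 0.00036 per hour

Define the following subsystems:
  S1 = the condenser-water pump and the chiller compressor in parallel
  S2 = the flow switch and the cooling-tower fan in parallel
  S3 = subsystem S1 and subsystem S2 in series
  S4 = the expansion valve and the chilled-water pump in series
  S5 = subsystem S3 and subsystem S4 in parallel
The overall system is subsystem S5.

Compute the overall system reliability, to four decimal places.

R(condenser-water pump) = exp(−0.0014 × 200) = 0.755784
R(chiller compressor) = exp(−0.0016 × 200) = 0.726149
R(flow switch) = exp(−0.00010 × 200) = 0.980199
R(cooling-tower fan) = exp(−0.0015 × 200) = 0.740818
R(expansion valve) = exp(−0.00064 × 200) = 0.879853
R(chilled-water pump) = exp(−0.00036 × 200) = 0.930531
Parallel (condenser-water pump and chiller compressor): 1 − (1 − 0.755784)(1 − 0.726149) = 0.933121
Parallel (flow switch and cooling-tower fan): 1 − (1 − 0.980199)(1 − 0.740818) = 0.994868
Series ([0.933121] and [0.994868]): 0.933121 × 0.994868 = 0.928332
Series (expansion valve and chilled-water pump): 0.879853 × 0.930531 = 0.818730
Parallel ([0.928332] and [0.818730]): 1 − (1 − 0.928332)(1 − 0.818730) = 0.9870

0.9870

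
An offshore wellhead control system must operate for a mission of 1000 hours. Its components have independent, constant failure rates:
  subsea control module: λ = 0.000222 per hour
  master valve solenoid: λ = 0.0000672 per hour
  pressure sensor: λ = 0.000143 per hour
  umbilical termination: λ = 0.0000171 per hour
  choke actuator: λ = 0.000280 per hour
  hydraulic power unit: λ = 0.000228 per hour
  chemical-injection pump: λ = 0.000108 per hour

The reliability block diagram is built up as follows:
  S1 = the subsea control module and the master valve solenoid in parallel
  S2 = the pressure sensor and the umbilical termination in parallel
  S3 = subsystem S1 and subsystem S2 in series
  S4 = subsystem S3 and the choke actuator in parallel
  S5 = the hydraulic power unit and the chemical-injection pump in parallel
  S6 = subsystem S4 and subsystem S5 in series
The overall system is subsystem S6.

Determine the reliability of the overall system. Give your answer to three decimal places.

R(subsea control module) = exp(−0.000222 × 1000) = 0.80092
R(master valve solenoid) = exp(−0.0000672 × 1000) = 0.93501
R(pressure sensor) = exp(−0.000143 × 1000) = 0.86675
R(umbilical termination) = exp(−0.0000171 × 1000) = 0.98305
R(choke actuator) = exp(−0.000280 × 1000) = 0.75578
R(hydraulic power unit) = exp(−0.000228 × 1000) = 0.79612
R(chemical-injection pump) = exp(−0.000108 × 1000) = 0.89763
Parallel (subsea control module and master valve solenoid): 1 − (1 − 0.80092)(1 − 0.93501) = 0.98706
Parallel (pressure sensor and umbilical termination): 1 − (1 − 0.86675)(1 − 0.98305) = 0.99774
Series ([0.98706] and [0.99774]): 0.98706 × 0.99774 = 0.98483
Parallel ([0.98483] and choke actuator): 1 − (1 − 0.98483)(1 − 0.75578) = 0.99630
Parallel (hydraulic power unit and chemical-injection pump): 1 − (1 − 0.79612)(1 − 0.89763) = 0.97913
Series ([0.99630] and [0.97913]): 0.99630 × 0.97913 = 0.976

0.976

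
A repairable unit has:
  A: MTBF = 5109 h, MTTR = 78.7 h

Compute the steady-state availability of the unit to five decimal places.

A(A) = MTBF/(MTBF+MTTR) = 5109/(5109+78.7) = 0.98483

0.98483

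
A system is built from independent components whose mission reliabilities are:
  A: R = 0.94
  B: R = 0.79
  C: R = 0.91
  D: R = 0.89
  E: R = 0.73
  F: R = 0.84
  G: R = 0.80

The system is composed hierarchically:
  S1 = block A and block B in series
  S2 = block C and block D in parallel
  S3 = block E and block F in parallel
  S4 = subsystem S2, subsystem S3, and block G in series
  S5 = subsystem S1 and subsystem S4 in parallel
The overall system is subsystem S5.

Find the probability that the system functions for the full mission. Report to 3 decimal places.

Series (A and B): 0.94000 × 0.79000 = 0.74260
Parallel (C and D): 1 − (1 − 0.91000)(1 − 0.89000) = 0.99010
Parallel (E and F): 1 − (1 − 0.73000)(1 − 0.84000) = 0.95680
Series ([0.99010], [0.95680], and G): 0.99010 × 0.95680 × 0.80000 = 0.75786
Parallel ([0.74260] and [0.75786]): 1 − (1 − 0.74260)(1 − 0.75786) = 0.938

0.938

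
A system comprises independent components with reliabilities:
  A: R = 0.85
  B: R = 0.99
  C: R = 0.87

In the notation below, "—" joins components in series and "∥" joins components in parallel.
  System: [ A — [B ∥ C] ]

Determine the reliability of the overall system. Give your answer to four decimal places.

Parallel (B and C): 1 − (1 − 0.990000)(1 − 0.870000) = 0.998700
Series (A and [0.998700]): 0.850000 × 0.998700 = 0.8489

0.8489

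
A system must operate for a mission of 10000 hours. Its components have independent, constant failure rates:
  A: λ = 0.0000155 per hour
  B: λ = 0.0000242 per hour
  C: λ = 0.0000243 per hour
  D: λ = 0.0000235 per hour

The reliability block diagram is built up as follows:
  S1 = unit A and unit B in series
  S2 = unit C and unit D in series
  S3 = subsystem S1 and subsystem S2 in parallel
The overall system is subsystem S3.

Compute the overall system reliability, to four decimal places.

0.8755

R(A) = exp(−0.0000155 × 10000) = 0.856415
R(B) = exp(−0.0000242 × 10000) = 0.785056
R(C) = exp(−0.0000243 × 10000) = 0.784272
R(D) = exp(−0.0000235 × 10000) = 0.790571
Series (A and B): 0.856415 × 0.785056 = 0.672334
Series (C and D): 0.784272 × 0.790571 = 0.620023
Parallel ([0.672334] and [0.620023]): 1 − (1 − 0.672334)(1 − 0.620023) = 0.8755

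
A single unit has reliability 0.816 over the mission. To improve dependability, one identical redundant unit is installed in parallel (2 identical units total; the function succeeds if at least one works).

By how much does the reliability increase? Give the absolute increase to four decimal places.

0.1501

R_before = 0.816
R_after = 1 − (1 − 0.816)^2 = 0.9661
ΔR = 0.9661 − 0.816 = 0.1501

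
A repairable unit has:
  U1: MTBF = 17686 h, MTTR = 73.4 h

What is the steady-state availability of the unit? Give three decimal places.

0.996

A(U1) = MTBF/(MTBF+MTTR) = 17686/(17686+73.4) = 0.996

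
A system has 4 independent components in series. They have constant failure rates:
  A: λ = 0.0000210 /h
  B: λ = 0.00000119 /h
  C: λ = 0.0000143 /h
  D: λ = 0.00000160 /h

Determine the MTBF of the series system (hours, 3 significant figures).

26300

Series of exponential components: λ_sys = Σ λ_i
λ_sys = 0.0000210 + 0.00000119 + 0.0000143 + 0.00000160 = 3.8090e-05 /h
MTBF = 1 / λ_sys = 26300 h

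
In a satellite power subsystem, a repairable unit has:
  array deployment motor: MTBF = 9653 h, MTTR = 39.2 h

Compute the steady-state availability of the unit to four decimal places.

A(array deployment motor) = MTBF/(MTBF+MTTR) = 9653/(9653+39.2) = 0.9960

0.9960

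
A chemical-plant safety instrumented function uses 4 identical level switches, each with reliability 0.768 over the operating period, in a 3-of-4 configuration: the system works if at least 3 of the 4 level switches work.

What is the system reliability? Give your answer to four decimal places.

R = Σ_{i=3}^{4} C(4,i) p^i (1−p)^{4−i} with p = 0.768
C(4,3)·0.768^3·0.232^1 = 0.420370
C(4,4)·0.768^4·0.232^0 = 0.347892
Sum = 0.7683

0.7683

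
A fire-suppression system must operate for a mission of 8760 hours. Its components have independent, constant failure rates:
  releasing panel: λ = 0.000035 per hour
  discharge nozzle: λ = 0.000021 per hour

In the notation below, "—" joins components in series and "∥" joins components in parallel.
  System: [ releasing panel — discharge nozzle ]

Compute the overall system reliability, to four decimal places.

R(releasing panel) = exp(−0.000035 × 8760) = 0.735945
R(discharge nozzle) = exp(−0.000021 × 8760) = 0.831969
Series (releasing panel and discharge nozzle): 0.735945 × 0.831969 = 0.6123

0.6123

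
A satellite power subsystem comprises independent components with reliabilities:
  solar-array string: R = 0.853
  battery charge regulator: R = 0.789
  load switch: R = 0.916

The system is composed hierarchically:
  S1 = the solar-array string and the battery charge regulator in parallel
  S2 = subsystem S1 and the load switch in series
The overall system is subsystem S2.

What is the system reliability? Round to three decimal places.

Parallel (solar-array string and battery charge regulator): 1 − (1 − 0.85300)(1 − 0.78900) = 0.96898
Series ([0.96898] and load switch): 0.96898 × 0.91600 = 0.888

0.888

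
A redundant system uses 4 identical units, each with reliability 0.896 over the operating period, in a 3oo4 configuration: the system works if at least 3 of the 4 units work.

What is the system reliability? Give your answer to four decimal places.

0.9438

R = Σ_{i=3}^{4} C(4,i) p^i (1−p)^{4−i} with p = 0.896
C(4,3)·0.896^3·0.104^1 = 0.299238
C(4,4)·0.896^4·0.104^0 = 0.644514
Sum = 0.9438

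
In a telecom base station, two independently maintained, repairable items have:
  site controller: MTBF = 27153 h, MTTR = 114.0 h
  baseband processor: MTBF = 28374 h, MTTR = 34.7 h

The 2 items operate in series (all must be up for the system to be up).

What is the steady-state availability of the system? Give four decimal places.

0.9946

A(site controller) = MTBF/(MTBF+MTTR) = 27153/(27153+114.0) = 0.995819
A(baseband processor) = MTBF/(MTBF+MTTR) = 28374/(28374+34.7) = 0.998779
Series availability: 0.995819 × 0.998779 = 0.9946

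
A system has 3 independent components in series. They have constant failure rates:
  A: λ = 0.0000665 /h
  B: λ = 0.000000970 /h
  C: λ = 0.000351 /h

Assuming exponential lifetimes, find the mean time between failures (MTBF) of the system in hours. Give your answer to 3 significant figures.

2390

Series of exponential components: λ_sys = Σ λ_i
λ_sys = 0.0000665 + 0.000000970 + 0.000351 = 4.1847e-04 /h
MTBF = 1 / λ_sys = 2390 h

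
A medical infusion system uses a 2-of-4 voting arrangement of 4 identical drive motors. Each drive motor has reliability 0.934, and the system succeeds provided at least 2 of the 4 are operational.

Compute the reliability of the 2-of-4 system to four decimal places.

0.9989

R = Σ_{i=2}^{4} C(4,i) p^i (1−p)^{4−i} with p = 0.934
C(4,2)·0.934^2·0.066^2 = 0.022800
C(4,3)·0.934^3·0.066^1 = 0.215102
C(4,4)·0.934^4·0.066^0 = 0.761005
Sum = 0.9989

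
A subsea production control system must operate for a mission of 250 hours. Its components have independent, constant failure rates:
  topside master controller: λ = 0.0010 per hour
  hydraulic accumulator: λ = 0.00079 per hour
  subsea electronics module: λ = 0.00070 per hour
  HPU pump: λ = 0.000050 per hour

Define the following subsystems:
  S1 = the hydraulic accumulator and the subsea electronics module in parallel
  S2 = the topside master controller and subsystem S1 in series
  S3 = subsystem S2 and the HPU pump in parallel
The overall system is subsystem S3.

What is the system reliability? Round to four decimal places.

0.9970

R(topside master controller) = exp(−0.0010 × 250) = 0.778801
R(hydraulic accumulator) = exp(−0.00079 × 250) = 0.820780
R(subsea electronics module) = exp(−0.00070 × 250) = 0.839457
R(HPU pump) = exp(−0.000050 × 250) = 0.987578
Parallel (hydraulic accumulator and subsea electronics module): 1 − (1 − 0.820780)(1 − 0.839457) = 0.971227
Series (topside master controller and [0.971227]): 0.778801 × 0.971227 = 0.756393
Parallel ([0.756393] and HPU pump): 1 − (1 − 0.756393)(1 − 0.987578) = 0.9970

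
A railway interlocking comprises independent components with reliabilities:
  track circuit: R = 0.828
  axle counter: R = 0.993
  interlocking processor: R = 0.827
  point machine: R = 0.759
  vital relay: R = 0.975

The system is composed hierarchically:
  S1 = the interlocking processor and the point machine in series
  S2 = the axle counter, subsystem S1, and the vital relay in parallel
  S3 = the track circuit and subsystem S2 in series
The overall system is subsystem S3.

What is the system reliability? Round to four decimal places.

0.8279

Series (interlocking processor and point machine): 0.827000 × 0.759000 = 0.627693
Parallel (axle counter, [0.627693], and vital relay): 1 − (1 − 0.993000)(1 − 0.627693)(1 − 0.975000) = 0.999935
Series (track circuit and [0.999935]): 0.828000 × 0.999935 = 0.8279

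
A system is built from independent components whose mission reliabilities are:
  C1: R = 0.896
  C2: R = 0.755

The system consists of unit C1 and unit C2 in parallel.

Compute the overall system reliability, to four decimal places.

Parallel (C1 and C2): 1 − (1 − 0.896000)(1 − 0.755000) = 0.9745

0.9745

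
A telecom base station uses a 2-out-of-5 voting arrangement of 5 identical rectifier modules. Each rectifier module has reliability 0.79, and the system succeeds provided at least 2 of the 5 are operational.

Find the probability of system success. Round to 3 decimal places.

R = Σ_{i=2}^{5} C(5,i) p^i (1−p)^{5−i} with p = 0.79
C(5,2)·0.79^2·0.21^3 = 0.05780
C(5,3)·0.79^3·0.21^2 = 0.21743
C(5,4)·0.79^4·0.21^1 = 0.40898
C(5,5)·0.79^5·0.21^0 = 0.30771
Sum = 0.992

0.992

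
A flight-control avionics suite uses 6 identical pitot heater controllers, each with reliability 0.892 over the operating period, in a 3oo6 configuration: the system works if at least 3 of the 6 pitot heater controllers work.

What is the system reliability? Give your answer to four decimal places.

0.9983

R = Σ_{i=3}^{6} C(6,i) p^i (1−p)^{6−i} with p = 0.892
C(6,3)·0.892^3·0.108^3 = 0.017881
C(6,4)·0.892^4·0.108^2 = 0.110764
C(6,5)·0.892^5·0.108^1 = 0.365931
C(6,6)·0.892^6·0.108^0 = 0.503720
Sum = 0.9983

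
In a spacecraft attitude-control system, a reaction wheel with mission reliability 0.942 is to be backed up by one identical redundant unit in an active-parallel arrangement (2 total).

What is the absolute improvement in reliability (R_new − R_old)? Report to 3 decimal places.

R_before = 0.942
R_after = 1 − (1 − 0.942)^2 = 0.997
ΔR = 0.997 − 0.942 = 0.055

0.055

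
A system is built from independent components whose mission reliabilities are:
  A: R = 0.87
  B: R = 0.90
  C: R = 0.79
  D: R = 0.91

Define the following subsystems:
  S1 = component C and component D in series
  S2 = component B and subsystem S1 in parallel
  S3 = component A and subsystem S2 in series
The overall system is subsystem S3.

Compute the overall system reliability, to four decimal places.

0.8455

Series (C and D): 0.790000 × 0.910000 = 0.718900
Parallel (B and [0.718900]): 1 − (1 − 0.900000)(1 − 0.718900) = 0.971890
Series (A and [0.971890]): 0.870000 × 0.971890 = 0.8455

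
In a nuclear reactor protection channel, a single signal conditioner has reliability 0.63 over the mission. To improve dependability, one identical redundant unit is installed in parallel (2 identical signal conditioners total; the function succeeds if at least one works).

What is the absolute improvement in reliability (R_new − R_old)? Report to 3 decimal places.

0.233

R_before = 0.63
R_after = 1 − (1 − 0.63)^2 = 0.863
ΔR = 0.863 − 0.63 = 0.233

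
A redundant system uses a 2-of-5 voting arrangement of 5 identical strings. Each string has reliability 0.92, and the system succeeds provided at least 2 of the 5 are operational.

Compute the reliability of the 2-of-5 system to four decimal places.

0.9998

R = Σ_{i=2}^{5} C(5,i) p^i (1−p)^{5−i} with p = 0.92
C(5,2)·0.92^2·0.08^3 = 0.004334
C(5,3)·0.92^3·0.08^2 = 0.049836
C(5,4)·0.92^4·0.08^1 = 0.286557
C(5,5)·0.92^5·0.08^0 = 0.659082
Sum = 0.9998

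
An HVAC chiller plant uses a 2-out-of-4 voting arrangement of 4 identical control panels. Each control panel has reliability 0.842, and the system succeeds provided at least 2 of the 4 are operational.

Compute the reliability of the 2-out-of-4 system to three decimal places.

0.986

R = Σ_{i=2}^{4} C(4,i) p^i (1−p)^{4−i} with p = 0.842
C(4,2)·0.842^2·0.158^2 = 0.10619
C(4,3)·0.842^3·0.158^1 = 0.37727
C(4,4)·0.842^4·0.158^0 = 0.50263
Sum = 0.986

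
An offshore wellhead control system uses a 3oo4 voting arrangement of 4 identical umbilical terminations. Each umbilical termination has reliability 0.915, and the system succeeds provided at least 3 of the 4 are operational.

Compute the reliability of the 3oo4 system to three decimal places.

0.961

R = Σ_{i=3}^{4} C(4,i) p^i (1−p)^{4−i} with p = 0.915
C(4,3)·0.915^3·0.085^1 = 0.26046
C(4,4)·0.915^4·0.085^0 = 0.70095
Sum = 0.961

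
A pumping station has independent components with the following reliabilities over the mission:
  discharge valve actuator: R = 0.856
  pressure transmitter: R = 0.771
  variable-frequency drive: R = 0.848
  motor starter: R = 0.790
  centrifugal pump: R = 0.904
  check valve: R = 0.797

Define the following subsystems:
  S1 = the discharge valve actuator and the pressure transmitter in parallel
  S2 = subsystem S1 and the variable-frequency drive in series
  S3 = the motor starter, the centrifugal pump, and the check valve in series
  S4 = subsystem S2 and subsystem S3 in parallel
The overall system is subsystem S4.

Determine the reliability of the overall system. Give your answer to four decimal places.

0.9225

Parallel (discharge valve actuator and pressure transmitter): 1 − (1 − 0.856000)(1 − 0.771000) = 0.967024
Series ([0.967024] and variable-frequency drive): 0.967024 × 0.848000 = 0.820036
Series (motor starter, centrifugal pump, and check valve): 0.790000 × 0.904000 × 0.797000 = 0.569186
Parallel ([0.820036] and [0.569186]): 1 − (1 − 0.820036)(1 − 0.569186) = 0.9225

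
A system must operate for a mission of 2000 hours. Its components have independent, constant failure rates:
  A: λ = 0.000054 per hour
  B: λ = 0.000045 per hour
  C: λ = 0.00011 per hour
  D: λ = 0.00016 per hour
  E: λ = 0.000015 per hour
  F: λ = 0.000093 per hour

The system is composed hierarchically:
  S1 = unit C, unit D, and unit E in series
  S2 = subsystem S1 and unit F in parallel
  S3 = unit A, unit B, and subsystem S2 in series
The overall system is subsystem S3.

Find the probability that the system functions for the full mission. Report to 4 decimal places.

0.7599

R(A) = exp(−0.000054 × 2000) = 0.897628
R(B) = exp(−0.000045 × 2000) = 0.913931
R(C) = exp(−0.00011 × 2000) = 0.802519
R(D) = exp(−0.00016 × 2000) = 0.726149
R(E) = exp(−0.000015 × 2000) = 0.970446
R(F) = exp(−0.000093 × 2000) = 0.830274
Series (C, D, and E): 0.802519 × 0.726149 × 0.970446 = 0.565526
Parallel ([0.565526] and F): 1 − (1 − 0.565526)(1 − 0.830274) = 0.926258
Series (A, B, and [0.926258]): 0.897628 × 0.913931 × 0.926258 = 0.7599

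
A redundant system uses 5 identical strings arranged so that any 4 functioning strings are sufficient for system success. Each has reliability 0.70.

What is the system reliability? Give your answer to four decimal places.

0.5282

R = Σ_{i=4}^{5} C(5,i) p^i (1−p)^{5−i} with p = 0.70
C(5,4)·0.70^4·0.30^1 = 0.360150
C(5,5)·0.70^5·0.30^0 = 0.168070
Sum = 0.5282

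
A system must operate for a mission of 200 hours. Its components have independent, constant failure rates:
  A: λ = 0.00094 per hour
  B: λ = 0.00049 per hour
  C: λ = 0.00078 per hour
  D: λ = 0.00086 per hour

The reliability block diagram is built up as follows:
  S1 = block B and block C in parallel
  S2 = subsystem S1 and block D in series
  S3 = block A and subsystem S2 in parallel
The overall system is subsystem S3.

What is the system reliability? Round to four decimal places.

R(A) = exp(−0.00094 × 200) = 0.828615
R(B) = exp(−0.00049 × 200) = 0.906649
R(C) = exp(−0.00078 × 200) = 0.855559
R(D) = exp(−0.00086 × 200) = 0.841979
Parallel (B and C): 1 − (1 − 0.906649)(1 − 0.855559) = 0.986516
Series ([0.986516] and D): 0.986516 × 0.841979 = 0.830626
Parallel (A and [0.830626]): 1 − (1 − 0.828615)(1 − 0.830626) = 0.9710

0.9710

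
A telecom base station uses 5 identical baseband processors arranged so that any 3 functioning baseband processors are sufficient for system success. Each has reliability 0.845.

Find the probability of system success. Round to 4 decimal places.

0.9709

R = Σ_{i=3}^{5} C(5,i) p^i (1−p)^{5−i} with p = 0.845
C(5,3)·0.845^3·0.155^2 = 0.144955
C(5,4)·0.845^4·0.155^1 = 0.395120
C(5,5)·0.845^5·0.155^0 = 0.430808
Sum = 0.9709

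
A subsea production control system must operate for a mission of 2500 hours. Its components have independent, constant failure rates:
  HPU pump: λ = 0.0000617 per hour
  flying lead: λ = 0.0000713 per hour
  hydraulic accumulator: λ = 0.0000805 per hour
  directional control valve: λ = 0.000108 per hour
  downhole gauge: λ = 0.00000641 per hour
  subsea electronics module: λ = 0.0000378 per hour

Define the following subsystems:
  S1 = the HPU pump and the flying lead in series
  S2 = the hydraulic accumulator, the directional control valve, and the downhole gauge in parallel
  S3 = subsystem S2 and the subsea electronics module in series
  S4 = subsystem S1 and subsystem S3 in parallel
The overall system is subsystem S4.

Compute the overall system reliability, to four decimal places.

R(HPU pump) = exp(−0.0000617 × 2500) = 0.857058
R(flying lead) = exp(−0.0000713 × 2500) = 0.836733
R(hydraulic accumulator) = exp(−0.0000805 × 2500) = 0.817708
R(directional control valve) = exp(−0.000108 × 2500) = 0.763379
R(downhole gauge) = exp(−0.00000641 × 2500) = 0.984103
R(subsea electronics module) = exp(−0.0000378 × 2500) = 0.909828
Series (HPU pump and flying lead): 0.857058 × 0.836733 = 0.717129
Parallel (hydraulic accumulator, directional control valve, and downhole gauge): 1 − (1 − 0.817708)(1 − 0.763379)(1 − 0.984103) = 0.999314
Series ([0.999314] and subsea electronics module): 0.999314 × 0.909828 = 0.909204
Parallel ([0.717129] and [0.909204]): 1 − (1 − 0.717129)(1 − 0.909204) = 0.9743

0.9743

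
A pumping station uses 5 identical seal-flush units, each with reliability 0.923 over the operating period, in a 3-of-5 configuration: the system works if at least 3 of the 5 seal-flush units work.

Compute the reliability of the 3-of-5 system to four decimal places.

R = Σ_{i=3}^{5} C(5,i) p^i (1−p)^{5−i} with p = 0.923
C(5,3)·0.923^3·0.077^2 = 0.046622
C(5,4)·0.923^4·0.077^1 = 0.279426
C(5,5)·0.923^5·0.077^0 = 0.669898
Sum = 0.9959

0.9959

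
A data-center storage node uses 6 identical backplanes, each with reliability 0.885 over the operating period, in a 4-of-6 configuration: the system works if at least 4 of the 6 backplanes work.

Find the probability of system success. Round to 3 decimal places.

R = Σ_{i=4}^{6} C(6,i) p^i (1−p)^{6−i} with p = 0.885
C(6,4)·0.885^4·0.115^2 = 0.12169
C(6,5)·0.885^5·0.115^1 = 0.37460
C(6,6)·0.885^6·0.115^0 = 0.48046
Sum = 0.977

0.977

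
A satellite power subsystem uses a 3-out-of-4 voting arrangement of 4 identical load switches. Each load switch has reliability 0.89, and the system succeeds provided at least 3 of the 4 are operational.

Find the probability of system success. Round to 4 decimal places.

0.9376

R = Σ_{i=3}^{4} C(4,i) p^i (1−p)^{4−i} with p = 0.89
C(4,3)·0.89^3·0.11^1 = 0.310186
C(4,4)·0.89^4·0.11^0 = 0.627422
Sum = 0.9376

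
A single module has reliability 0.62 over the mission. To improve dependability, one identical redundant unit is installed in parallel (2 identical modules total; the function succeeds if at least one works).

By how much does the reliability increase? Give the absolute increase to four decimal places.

0.2356

R_before = 0.62
R_after = 1 − (1 − 0.62)^2 = 0.8556
ΔR = 0.8556 − 0.62 = 0.2356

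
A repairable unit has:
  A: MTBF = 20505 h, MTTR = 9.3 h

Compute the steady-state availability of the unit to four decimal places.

0.9995

A(A) = MTBF/(MTBF+MTTR) = 20505/(20505+9.3) = 0.9995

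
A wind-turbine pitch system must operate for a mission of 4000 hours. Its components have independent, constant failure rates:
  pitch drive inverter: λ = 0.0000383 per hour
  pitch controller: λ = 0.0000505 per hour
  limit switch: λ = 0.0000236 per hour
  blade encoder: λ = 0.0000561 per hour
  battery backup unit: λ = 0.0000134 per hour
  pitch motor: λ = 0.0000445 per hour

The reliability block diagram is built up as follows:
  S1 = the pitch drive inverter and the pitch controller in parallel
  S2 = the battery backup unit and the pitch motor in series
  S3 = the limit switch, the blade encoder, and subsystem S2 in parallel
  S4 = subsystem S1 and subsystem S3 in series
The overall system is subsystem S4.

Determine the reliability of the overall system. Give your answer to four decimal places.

0.9704

R(pitch drive inverter) = exp(−0.0000383 × 4000) = 0.857958
R(pitch controller) = exp(−0.0000505 × 4000) = 0.817095
R(limit switch) = exp(−0.0000236 × 4000) = 0.909919
R(blade encoder) = exp(−0.0000561 × 4000) = 0.798995
R(battery backup unit) = exp(−0.0000134 × 4000) = 0.947811
R(pitch motor) = exp(−0.0000445 × 4000) = 0.836942
Parallel (pitch drive inverter and pitch controller): 1 − (1 − 0.857958)(1 − 0.817095) = 0.974020
Series (battery backup unit and pitch motor): 0.947811 × 0.836942 = 0.793263
Parallel (limit switch, blade encoder, and [0.793263]): 1 − (1 − 0.909919)(1 − 0.798995)(1 − 0.793263) = 0.996257
Series ([0.974020] and [0.996257]): 0.974020 × 0.996257 = 0.9704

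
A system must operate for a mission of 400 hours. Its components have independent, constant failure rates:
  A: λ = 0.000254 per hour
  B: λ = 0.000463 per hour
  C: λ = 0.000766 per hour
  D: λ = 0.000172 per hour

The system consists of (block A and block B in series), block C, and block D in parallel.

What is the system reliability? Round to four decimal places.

R(A) = exp(−0.000254 × 400) = 0.903391
R(B) = exp(−0.000463 × 400) = 0.830938
R(C) = exp(−0.000766 × 400) = 0.736092
R(D) = exp(−0.000172 × 400) = 0.933513
Series (A and B): 0.903391 × 0.830938 = 0.750662
Parallel ([0.750662], C, and D): 1 − (1 − 0.750662)(1 − 0.736092)(1 − 0.933513) = 0.9956

0.9956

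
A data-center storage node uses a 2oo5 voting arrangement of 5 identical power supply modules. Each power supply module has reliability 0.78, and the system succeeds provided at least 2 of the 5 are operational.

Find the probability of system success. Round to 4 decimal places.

0.9903

R = Σ_{i=2}^{5} C(5,i) p^i (1−p)^{5−i} with p = 0.78
C(5,2)·0.78^2·0.22^3 = 0.064782
C(5,3)·0.78^3·0.22^2 = 0.229683
C(5,4)·0.78^4·0.22^1 = 0.407166
C(5,5)·0.78^5·0.22^0 = 0.288717
Sum = 0.9903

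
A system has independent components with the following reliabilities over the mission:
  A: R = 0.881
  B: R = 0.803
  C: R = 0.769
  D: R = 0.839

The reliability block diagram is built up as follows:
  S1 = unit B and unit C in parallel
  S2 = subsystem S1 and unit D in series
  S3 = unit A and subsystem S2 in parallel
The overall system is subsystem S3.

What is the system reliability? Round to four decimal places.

Parallel (B and C): 1 − (1 − 0.803000)(1 − 0.769000) = 0.954493
Series ([0.954493] and D): 0.954493 × 0.839000 = 0.800820
Parallel (A and [0.800820]): 1 − (1 − 0.881000)(1 − 0.800820) = 0.9763

0.9763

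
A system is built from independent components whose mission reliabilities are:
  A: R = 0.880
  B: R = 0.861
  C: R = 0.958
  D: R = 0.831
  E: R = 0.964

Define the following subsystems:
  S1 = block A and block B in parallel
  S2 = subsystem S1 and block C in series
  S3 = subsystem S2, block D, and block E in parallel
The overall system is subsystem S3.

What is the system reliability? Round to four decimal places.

Parallel (A and B): 1 − (1 − 0.880000)(1 − 0.861000) = 0.983320
Series ([0.983320] and C): 0.983320 × 0.958000 = 0.942021
Parallel ([0.942021], D, and E): 1 − (1 − 0.942021)(1 − 0.831000)(1 − 0.964000) = 0.9996

0.9996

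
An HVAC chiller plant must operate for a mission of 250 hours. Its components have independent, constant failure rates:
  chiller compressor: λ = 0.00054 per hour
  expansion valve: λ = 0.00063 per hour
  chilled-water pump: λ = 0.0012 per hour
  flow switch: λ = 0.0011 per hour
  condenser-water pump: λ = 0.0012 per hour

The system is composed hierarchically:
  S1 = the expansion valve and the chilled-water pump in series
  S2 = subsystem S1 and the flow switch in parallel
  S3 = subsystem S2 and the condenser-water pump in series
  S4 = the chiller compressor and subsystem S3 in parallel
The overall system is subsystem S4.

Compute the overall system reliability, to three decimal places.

R(chiller compressor) = exp(−0.00054 × 250) = 0.87372
R(expansion valve) = exp(−0.00063 × 250) = 0.85428
R(chilled-water pump) = exp(−0.0012 × 250) = 0.74082
R(flow switch) = exp(−0.0011 × 250) = 0.75957
R(condenser-water pump) = exp(−0.0012 × 250) = 0.74082
Series (expansion valve and chilled-water pump): 0.85428 × 0.74082 = 0.63287
Parallel ([0.63287] and flow switch): 1 − (1 − 0.63287)(1 − 0.75957) = 0.91173
Series ([0.91173] and condenser-water pump): 0.91173 × 0.74082 = 0.67543
Parallel (chiller compressor and [0.67543]): 1 − (1 − 0.87372)(1 − 0.67543) = 0.959

0.959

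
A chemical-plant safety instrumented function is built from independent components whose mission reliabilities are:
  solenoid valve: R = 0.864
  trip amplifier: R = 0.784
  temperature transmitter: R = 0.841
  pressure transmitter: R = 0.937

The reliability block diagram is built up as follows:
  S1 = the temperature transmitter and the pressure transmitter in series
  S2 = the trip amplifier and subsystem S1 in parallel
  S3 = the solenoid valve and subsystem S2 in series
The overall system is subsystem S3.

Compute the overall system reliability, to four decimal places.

0.8244

Series (temperature transmitter and pressure transmitter): 0.841000 × 0.937000 = 0.788017
Parallel (trip amplifier and [0.788017]): 1 − (1 − 0.784000)(1 − 0.788017) = 0.954212
Series (solenoid valve and [0.954212]): 0.864000 × 0.954212 = 0.8244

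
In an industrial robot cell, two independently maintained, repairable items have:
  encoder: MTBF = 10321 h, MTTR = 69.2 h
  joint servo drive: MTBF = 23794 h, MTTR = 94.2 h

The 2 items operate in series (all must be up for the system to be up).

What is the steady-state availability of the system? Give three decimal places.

A(encoder) = MTBF/(MTBF+MTTR) = 10321/(10321+69.2) = 0.993340
A(joint servo drive) = MTBF/(MTBF+MTTR) = 23794/(23794+94.2) = 0.996057
Series availability: 0.993340 × 0.996057 = 0.989

0.989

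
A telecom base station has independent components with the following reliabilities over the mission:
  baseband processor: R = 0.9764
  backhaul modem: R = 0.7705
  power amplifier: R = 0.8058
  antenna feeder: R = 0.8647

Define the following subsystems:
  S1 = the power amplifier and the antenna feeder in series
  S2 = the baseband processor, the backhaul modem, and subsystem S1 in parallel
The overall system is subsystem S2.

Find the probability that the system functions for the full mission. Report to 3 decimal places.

0.998

Series (power amplifier and antenna feeder): 0.80580 × 0.86470 = 0.69678
Parallel (baseband processor, backhaul modem, and [0.69678]): 1 − (1 − 0.97640)(1 − 0.77050)(1 − 0.69678) = 0.998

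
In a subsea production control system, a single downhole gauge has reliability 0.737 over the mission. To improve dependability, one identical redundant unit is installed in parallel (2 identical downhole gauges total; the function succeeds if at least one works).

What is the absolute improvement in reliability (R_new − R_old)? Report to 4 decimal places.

R_before = 0.737
R_after = 1 − (1 − 0.737)^2 = 0.9308
ΔR = 0.9308 − 0.737 = 0.1938

0.1938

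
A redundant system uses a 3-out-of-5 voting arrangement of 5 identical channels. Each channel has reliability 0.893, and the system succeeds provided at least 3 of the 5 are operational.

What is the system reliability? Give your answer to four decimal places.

0.9896

R = Σ_{i=3}^{5} C(5,i) p^i (1−p)^{5−i} with p = 0.893
C(5,3)·0.893^3·0.107^2 = 0.081531
C(5,4)·0.893^4·0.107^1 = 0.340220
C(5,5)·0.893^5·0.107^0 = 0.567881
Sum = 0.9896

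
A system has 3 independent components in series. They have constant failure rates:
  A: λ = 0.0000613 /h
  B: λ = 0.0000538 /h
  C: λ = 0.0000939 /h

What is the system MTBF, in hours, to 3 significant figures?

4780

Series of exponential components: λ_sys = Σ λ_i
λ_sys = 0.0000613 + 0.0000538 + 0.0000939 = 2.0900e-04 /h
MTBF = 1 / λ_sys = 4780 h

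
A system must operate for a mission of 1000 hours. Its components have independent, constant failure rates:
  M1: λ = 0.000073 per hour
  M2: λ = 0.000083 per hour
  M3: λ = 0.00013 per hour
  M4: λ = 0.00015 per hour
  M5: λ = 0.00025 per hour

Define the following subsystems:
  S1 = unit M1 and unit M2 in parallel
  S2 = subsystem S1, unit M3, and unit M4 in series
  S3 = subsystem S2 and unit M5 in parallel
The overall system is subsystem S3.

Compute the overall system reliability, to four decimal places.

0.9450

R(M1) = exp(−0.000073 × 1000) = 0.929601
R(M2) = exp(−0.000083 × 1000) = 0.920351
R(M3) = exp(−0.00013 × 1000) = 0.878095
R(M4) = exp(−0.00015 × 1000) = 0.860708
R(M5) = exp(−0.00025 × 1000) = 0.778801
Parallel (M1 and M2): 1 − (1 − 0.929601)(1 − 0.920351) = 0.994393
Series ([0.994393], M3, and M4): 0.994393 × 0.878095 × 0.860708 = 0.751546
Parallel ([0.751546] and M5): 1 − (1 − 0.751546)(1 − 0.778801) = 0.9450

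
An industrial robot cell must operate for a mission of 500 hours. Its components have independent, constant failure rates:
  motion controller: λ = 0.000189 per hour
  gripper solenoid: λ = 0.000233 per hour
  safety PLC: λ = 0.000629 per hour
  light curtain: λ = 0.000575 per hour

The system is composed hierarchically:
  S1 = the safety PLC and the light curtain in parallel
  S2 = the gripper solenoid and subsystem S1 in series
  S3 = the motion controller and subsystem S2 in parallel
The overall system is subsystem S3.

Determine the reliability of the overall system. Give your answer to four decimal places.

R(motion controller) = exp(−0.000189 × 500) = 0.909828
R(gripper solenoid) = exp(−0.000233 × 500) = 0.890030
R(safety PLC) = exp(−0.000629 × 500) = 0.730154
R(light curtain) = exp(−0.000575 × 500) = 0.750137
Parallel (safety PLC and light curtain): 1 − (1 − 0.730154)(1 − 0.750137) = 0.932575
Series (gripper solenoid and [0.932575]): 0.890030 × 0.932575 = 0.830020
Parallel (motion controller and [0.830020]): 1 − (1 − 0.909828)(1 − 0.830020) = 0.9847

0.9847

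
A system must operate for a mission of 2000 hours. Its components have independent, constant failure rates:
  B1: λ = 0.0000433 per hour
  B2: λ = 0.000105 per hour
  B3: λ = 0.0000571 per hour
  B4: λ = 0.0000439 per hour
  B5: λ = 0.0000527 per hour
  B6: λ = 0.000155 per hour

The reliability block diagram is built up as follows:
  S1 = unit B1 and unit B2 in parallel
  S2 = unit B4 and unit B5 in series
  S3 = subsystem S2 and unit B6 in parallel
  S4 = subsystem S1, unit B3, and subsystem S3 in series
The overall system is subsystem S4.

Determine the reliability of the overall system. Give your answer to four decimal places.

0.8369

R(B1) = exp(−0.0000433 × 2000) = 0.917044
R(B2) = exp(−0.000105 × 2000) = 0.810584
R(B3) = exp(−0.0000571 × 2000) = 0.892080
R(B4) = exp(−0.0000439 × 2000) = 0.915944
R(B5) = exp(−0.0000527 × 2000) = 0.899964
R(B6) = exp(−0.000155 × 2000) = 0.733447
Parallel (B1 and B2): 1 − (1 − 0.917044)(1 − 0.810584) = 0.984287
Series (B4 and B5): 0.915944 × 0.899964 = 0.824317
Parallel ([0.824317] and B6): 1 − (1 − 0.824317)(1 − 0.733447) = 0.953171
Series ([0.984287], B3, and [0.953171]): 0.984287 × 0.892080 × 0.953171 = 0.8369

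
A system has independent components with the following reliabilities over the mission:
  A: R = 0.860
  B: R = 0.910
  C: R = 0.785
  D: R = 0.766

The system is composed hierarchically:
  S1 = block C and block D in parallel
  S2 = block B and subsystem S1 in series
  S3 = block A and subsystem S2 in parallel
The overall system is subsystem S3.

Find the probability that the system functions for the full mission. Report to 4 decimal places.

Parallel (C and D): 1 − (1 − 0.785000)(1 − 0.766000) = 0.949690
Series (B and [0.949690]): 0.910000 × 0.949690 = 0.864218
Parallel (A and [0.864218]): 1 − (1 − 0.860000)(1 − 0.864218) = 0.9810

0.9810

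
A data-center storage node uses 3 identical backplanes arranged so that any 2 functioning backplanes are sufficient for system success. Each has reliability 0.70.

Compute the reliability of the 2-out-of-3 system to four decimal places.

0.7840

R = Σ_{i=2}^{3} C(3,i) p^i (1−p)^{3−i} with p = 0.70
C(3,2)·0.70^2·0.30^1 = 0.441000
C(3,3)·0.70^3·0.30^0 = 0.343000
Sum = 0.7840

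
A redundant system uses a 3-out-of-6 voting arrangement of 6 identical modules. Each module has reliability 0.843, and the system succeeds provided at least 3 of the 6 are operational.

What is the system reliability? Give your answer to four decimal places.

0.9930

R = Σ_{i=3}^{6} C(6,i) p^i (1−p)^{6−i} with p = 0.843
C(6,3)·0.843^3·0.157^3 = 0.046367
C(6,4)·0.843^4·0.157^2 = 0.186724
C(6,5)·0.843^5·0.157^1 = 0.401041
C(6,6)·0.843^6·0.157^0 = 0.358893
Sum = 0.9930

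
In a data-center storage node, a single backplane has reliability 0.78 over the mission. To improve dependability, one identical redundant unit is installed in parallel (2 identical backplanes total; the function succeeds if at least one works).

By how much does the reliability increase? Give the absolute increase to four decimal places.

R_before = 0.78
R_after = 1 − (1 − 0.78)^2 = 0.9516
ΔR = 0.9516 − 0.78 = 0.1716

0.1716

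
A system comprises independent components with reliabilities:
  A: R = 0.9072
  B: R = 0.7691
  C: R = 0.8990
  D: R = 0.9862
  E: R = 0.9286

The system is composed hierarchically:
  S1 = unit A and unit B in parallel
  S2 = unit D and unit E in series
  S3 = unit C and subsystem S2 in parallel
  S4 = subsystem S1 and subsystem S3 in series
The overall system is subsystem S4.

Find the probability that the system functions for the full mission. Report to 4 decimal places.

0.9702

Parallel (A and B): 1 − (1 − 0.907200)(1 − 0.769100) = 0.978572
Series (D and E): 0.986200 × 0.928600 = 0.915785
Parallel (C and [0.915785]): 1 − (1 − 0.899000)(1 − 0.915785) = 0.991494
Series ([0.978572] and [0.991494]): 0.978572 × 0.991494 = 0.9702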